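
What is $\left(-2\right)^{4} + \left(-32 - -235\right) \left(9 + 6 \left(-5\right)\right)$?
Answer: $-4247$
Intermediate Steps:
$\left(-2\right)^{4} + \left(-32 - -235\right) \left(9 + 6 \left(-5\right)\right) = 16 + \left(-32 + 235\right) \left(9 - 30\right) = 16 + 203 \left(-21\right) = 16 - 4263 = -4247$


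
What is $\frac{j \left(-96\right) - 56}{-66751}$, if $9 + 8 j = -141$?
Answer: $- \frac{1744}{66751} \approx -0.026127$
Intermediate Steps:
$j = - \frac{75}{4}$ ($j = - \frac{9}{8} + \frac{1}{8} \left(-141\right) = - \frac{9}{8} - \frac{141}{8} = - \frac{75}{4} \approx -18.75$)
$\frac{j \left(-96\right) - 56}{-66751} = \frac{\left(- \frac{75}{4}\right) \left(-96\right) - 56}{-66751} = \left(1800 - 56\right) \left(- \frac{1}{66751}\right) = 1744 \left(- \frac{1}{66751}\right) = - \frac{1744}{66751}$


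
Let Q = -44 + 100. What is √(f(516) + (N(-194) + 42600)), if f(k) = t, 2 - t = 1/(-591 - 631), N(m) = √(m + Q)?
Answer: √(63616886190 + 1493284*I*√138)/1222 ≈ 206.4 + 0.028457*I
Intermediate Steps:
Q = 56
N(m) = √(56 + m) (N(m) = √(m + 56) = √(56 + m))
t = 2445/1222 (t = 2 - 1/(-591 - 631) = 2 - 1/(-1222) = 2 - 1*(-1/1222) = 2 + 1/1222 = 2445/1222 ≈ 2.0008)
f(k) = 2445/1222
√(f(516) + (N(-194) + 42600)) = √(2445/1222 + (√(56 - 194) + 42600)) = √(2445/1222 + (√(-138) + 42600)) = √(2445/1222 + (I*√138 + 42600)) = √(2445/1222 + (42600 + I*√138)) = √(52059645/1222 + I*√138)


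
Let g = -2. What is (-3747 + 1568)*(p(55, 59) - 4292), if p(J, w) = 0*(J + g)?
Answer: 9352268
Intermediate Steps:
p(J, w) = 0 (p(J, w) = 0*(J - 2) = 0*(-2 + J) = 0)
(-3747 + 1568)*(p(55, 59) - 4292) = (-3747 + 1568)*(0 - 4292) = -2179*(-4292) = 9352268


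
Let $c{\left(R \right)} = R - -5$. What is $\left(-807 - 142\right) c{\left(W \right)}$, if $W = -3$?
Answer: $-1898$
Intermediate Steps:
$c{\left(R \right)} = 5 + R$ ($c{\left(R \right)} = R + 5 = 5 + R$)
$\left(-807 - 142\right) c{\left(W \right)} = \left(-807 - 142\right) \left(5 - 3\right) = \left(-807 - 142\right) 2 = \left(-949\right) 2 = -1898$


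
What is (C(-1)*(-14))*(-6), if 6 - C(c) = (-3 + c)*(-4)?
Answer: -840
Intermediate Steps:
C(c) = -6 + 4*c (C(c) = 6 - (-3 + c)*(-4) = 6 - (12 - 4*c) = 6 + (-12 + 4*c) = -6 + 4*c)
(C(-1)*(-14))*(-6) = ((-6 + 4*(-1))*(-14))*(-6) = ((-6 - 4)*(-14))*(-6) = -10*(-14)*(-6) = 140*(-6) = -840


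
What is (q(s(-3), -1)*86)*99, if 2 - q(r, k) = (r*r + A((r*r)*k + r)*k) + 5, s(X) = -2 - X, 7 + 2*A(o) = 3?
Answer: -51084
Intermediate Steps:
A(o) = -2 (A(o) = -7/2 + (½)*3 = -7/2 + 3/2 = -2)
q(r, k) = -3 - r² + 2*k (q(r, k) = 2 - ((r*r - 2*k) + 5) = 2 - ((r² - 2*k) + 5) = 2 - (5 + r² - 2*k) = 2 + (-5 - r² + 2*k) = -3 - r² + 2*k)
(q(s(-3), -1)*86)*99 = ((-3 - (-2 - 1*(-3))² + 2*(-1))*86)*99 = ((-3 - (-2 + 3)² - 2)*86)*99 = ((-3 - 1*1² - 2)*86)*99 = ((-3 - 1*1 - 2)*86)*99 = ((-3 - 1 - 2)*86)*99 = -6*86*99 = -516*99 = -51084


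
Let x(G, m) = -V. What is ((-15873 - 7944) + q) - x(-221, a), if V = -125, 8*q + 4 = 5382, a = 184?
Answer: -93079/4 ≈ -23270.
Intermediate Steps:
q = 2689/4 (q = -1/2 + (1/8)*5382 = -1/2 + 2691/4 = 2689/4 ≈ 672.25)
x(G, m) = 125 (x(G, m) = -1*(-125) = 125)
((-15873 - 7944) + q) - x(-221, a) = ((-15873 - 7944) + 2689/4) - 1*125 = (-23817 + 2689/4) - 125 = -92579/4 - 125 = -93079/4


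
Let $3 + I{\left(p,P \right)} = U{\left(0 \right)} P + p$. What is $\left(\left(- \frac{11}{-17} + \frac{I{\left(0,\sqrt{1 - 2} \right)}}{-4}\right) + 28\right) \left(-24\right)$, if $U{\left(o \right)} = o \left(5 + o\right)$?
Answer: $- \frac{11994}{17} \approx -705.53$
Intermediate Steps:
$I{\left(p,P \right)} = -3 + p$ ($I{\left(p,P \right)} = -3 + \left(0 \left(5 + 0\right) P + p\right) = -3 + \left(0 \cdot 5 P + p\right) = -3 + \left(0 P + p\right) = -3 + \left(0 + p\right) = -3 + p$)
$\left(\left(- \frac{11}{-17} + \frac{I{\left(0,\sqrt{1 - 2} \right)}}{-4}\right) + 28\right) \left(-24\right) = \left(\left(- \frac{11}{-17} + \frac{-3 + 0}{-4}\right) + 28\right) \left(-24\right) = \left(\left(\left(-11\right) \left(- \frac{1}{17}\right) - - \frac{3}{4}\right) + 28\right) \left(-24\right) = \left(\left(\frac{11}{17} + \frac{3}{4}\right) + 28\right) \left(-24\right) = \left(\frac{95}{68} + 28\right) \left(-24\right) = \frac{1999}{68} \left(-24\right) = - \frac{11994}{17}$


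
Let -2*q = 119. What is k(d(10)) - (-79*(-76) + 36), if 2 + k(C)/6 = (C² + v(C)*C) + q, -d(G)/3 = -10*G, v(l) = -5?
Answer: 524591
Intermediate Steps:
q = -119/2 (q = -½*119 = -119/2 ≈ -59.500)
d(G) = 30*G (d(G) = -(-30)*G = 30*G)
k(C) = -369 - 30*C + 6*C² (k(C) = -12 + 6*((C² - 5*C) - 119/2) = -12 + 6*(-119/2 + C² - 5*C) = -12 + (-357 - 30*C + 6*C²) = -369 - 30*C + 6*C²)
k(d(10)) - (-79*(-76) + 36) = (-369 - 900*10 + 6*(30*10)²) - (-79*(-76) + 36) = (-369 - 30*300 + 6*300²) - (6004 + 36) = (-369 - 9000 + 6*90000) - 1*6040 = (-369 - 9000 + 540000) - 6040 = 530631 - 6040 = 524591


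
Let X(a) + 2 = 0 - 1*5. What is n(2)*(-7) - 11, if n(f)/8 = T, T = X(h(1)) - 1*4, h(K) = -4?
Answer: 605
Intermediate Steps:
X(a) = -7 (X(a) = -2 + (0 - 1*5) = -2 + (0 - 5) = -2 - 5 = -7)
T = -11 (T = -7 - 1*4 = -7 - 4 = -11)
n(f) = -88 (n(f) = 8*(-11) = -88)
n(2)*(-7) - 11 = -88*(-7) - 11 = 616 - 11 = 605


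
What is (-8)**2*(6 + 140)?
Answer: 9344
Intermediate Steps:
(-8)**2*(6 + 140) = 64*146 = 9344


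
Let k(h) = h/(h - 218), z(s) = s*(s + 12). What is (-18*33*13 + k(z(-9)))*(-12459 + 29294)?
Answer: -909986103/7 ≈ -1.3000e+8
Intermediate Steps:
z(s) = s*(12 + s)
k(h) = h/(-218 + h)
(-18*33*13 + k(z(-9)))*(-12459 + 29294) = (-18*33*13 + (-9*(12 - 9))/(-218 - 9*(12 - 9)))*(-12459 + 29294) = (-594*13 + (-9*3)/(-218 - 9*3))*16835 = (-7722 - 27/(-218 - 27))*16835 = (-7722 - 27/(-245))*16835 = (-7722 - 27*(-1/245))*16835 = (-7722 + 27/245)*16835 = -1891863/245*16835 = -909986103/7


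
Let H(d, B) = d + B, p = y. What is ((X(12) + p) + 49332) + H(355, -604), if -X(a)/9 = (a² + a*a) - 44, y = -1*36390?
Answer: 10497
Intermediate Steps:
y = -36390
p = -36390
X(a) = 396 - 18*a² (X(a) = -9*((a² + a*a) - 44) = -9*((a² + a²) - 44) = -9*(2*a² - 44) = -9*(-44 + 2*a²) = 396 - 18*a²)
H(d, B) = B + d
((X(12) + p) + 49332) + H(355, -604) = (((396 - 18*12²) - 36390) + 49332) + (-604 + 355) = (((396 - 18*144) - 36390) + 49332) - 249 = (((396 - 2592) - 36390) + 49332) - 249 = ((-2196 - 36390) + 49332) - 249 = (-38586 + 49332) - 249 = 10746 - 249 = 10497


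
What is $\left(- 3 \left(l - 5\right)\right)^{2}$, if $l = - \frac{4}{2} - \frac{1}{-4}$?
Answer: $\frac{6561}{16} \approx 410.06$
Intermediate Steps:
$l = - \frac{7}{4}$ ($l = \left(-4\right) \frac{1}{2} - - \frac{1}{4} = -2 + \frac{1}{4} = - \frac{7}{4} \approx -1.75$)
$\left(- 3 \left(l - 5\right)\right)^{2} = \left(- 3 \left(- \frac{7}{4} - 5\right)\right)^{2} = \left(\left(-3\right) \left(- \frac{27}{4}\right)\right)^{2} = \left(\frac{81}{4}\right)^{2} = \frac{6561}{16}$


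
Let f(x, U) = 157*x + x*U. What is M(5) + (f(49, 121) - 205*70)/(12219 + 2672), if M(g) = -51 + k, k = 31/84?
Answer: -63392575/1250844 ≈ -50.680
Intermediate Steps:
k = 31/84 (k = 31*(1/84) = 31/84 ≈ 0.36905)
f(x, U) = 157*x + U*x
M(g) = -4253/84 (M(g) = -51 + 31/84 = -4253/84)
M(5) + (f(49, 121) - 205*70)/(12219 + 2672) = -4253/84 + (49*(157 + 121) - 205*70)/(12219 + 2672) = -4253/84 + (49*278 - 14350)/14891 = -4253/84 + (13622 - 14350)*(1/14891) = -4253/84 - 728*1/14891 = -4253/84 - 728/14891 = -63392575/1250844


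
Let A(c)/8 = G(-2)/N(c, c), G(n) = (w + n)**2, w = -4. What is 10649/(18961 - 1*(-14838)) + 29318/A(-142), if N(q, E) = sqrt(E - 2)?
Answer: 23/73 + 14659*I/12 ≈ 0.31507 + 1221.6*I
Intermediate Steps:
N(q, E) = sqrt(-2 + E)
G(n) = (-4 + n)**2
A(c) = 288/sqrt(-2 + c) (A(c) = 8*((-4 - 2)**2/(sqrt(-2 + c))) = 8*((-6)**2/sqrt(-2 + c)) = 8*(36/sqrt(-2 + c)) = 288/sqrt(-2 + c))
10649/(18961 - 1*(-14838)) + 29318/A(-142) = 10649/(18961 - 1*(-14838)) + 29318/((288/sqrt(-2 - 142))) = 10649/(18961 + 14838) + 29318/((288/sqrt(-144))) = 10649/33799 + 29318/((288*(-I/12))) = 10649*(1/33799) + 29318/((-24*I)) = 23/73 + 29318*(I/24) = 23/73 + 14659*I/12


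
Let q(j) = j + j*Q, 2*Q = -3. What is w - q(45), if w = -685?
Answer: -1325/2 ≈ -662.50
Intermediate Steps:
Q = -3/2 (Q = (1/2)*(-3) = -3/2 ≈ -1.5000)
q(j) = -j/2 (q(j) = j + j*(-3/2) = j - 3*j/2 = -j/2)
w - q(45) = -685 - (-1)*45/2 = -685 - 1*(-45/2) = -685 + 45/2 = -1325/2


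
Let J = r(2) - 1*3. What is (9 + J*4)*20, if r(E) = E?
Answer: 100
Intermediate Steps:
J = -1 (J = 2 - 1*3 = 2 - 3 = -1)
(9 + J*4)*20 = (9 - 1*4)*20 = (9 - 4)*20 = 5*20 = 100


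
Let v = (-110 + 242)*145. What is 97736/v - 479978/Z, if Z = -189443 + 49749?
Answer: 2854988963/334217895 ≈ 8.5423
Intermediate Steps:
Z = -139694
v = 19140 (v = 132*145 = 19140)
97736/v - 479978/Z = 97736/19140 - 479978/(-139694) = 97736*(1/19140) - 479978*(-1/139694) = 24434/4785 + 239989/69847 = 2854988963/334217895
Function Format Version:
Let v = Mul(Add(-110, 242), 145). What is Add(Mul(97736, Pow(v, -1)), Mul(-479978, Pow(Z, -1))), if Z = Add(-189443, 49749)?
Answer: Rational(2854988963, 334217895) ≈ 8.5423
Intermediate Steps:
Z = -139694
v = 19140 (v = Mul(132, 145) = 19140)
Add(Mul(97736, Pow(v, -1)), Mul(-479978, Pow(Z, -1))) = Add(Mul(97736, Pow(19140, -1)), Mul(-479978, Pow(-139694, -1))) = Add(Mul(97736, Rational(1, 19140)), Mul(-479978, Rational(-1, 139694))) = Add(Rational(24434, 4785), Rational(239989, 69847)) = Rational(2854988963, 334217895)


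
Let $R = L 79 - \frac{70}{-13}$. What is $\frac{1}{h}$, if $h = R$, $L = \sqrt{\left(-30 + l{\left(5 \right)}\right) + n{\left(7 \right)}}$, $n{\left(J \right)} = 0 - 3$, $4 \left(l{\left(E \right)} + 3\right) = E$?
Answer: $\frac{3640}{146626931} - \frac{26702 i \sqrt{139}}{146626931} \approx 2.4825 \cdot 10^{-5} - 0.002147 i$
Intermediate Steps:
$l{\left(E \right)} = -3 + \frac{E}{4}$
$n{\left(J \right)} = -3$ ($n{\left(J \right)} = 0 - 3 = -3$)
$L = \frac{i \sqrt{139}}{2}$ ($L = \sqrt{\left(-30 + \left(-3 + \frac{1}{4} \cdot 5\right)\right) - 3} = \sqrt{\left(-30 + \left(-3 + \frac{5}{4}\right)\right) - 3} = \sqrt{\left(-30 - \frac{7}{4}\right) - 3} = \sqrt{- \frac{127}{4} - 3} = \sqrt{- \frac{139}{4}} = \frac{i \sqrt{139}}{2} \approx 5.8949 i$)
$R = \frac{70}{13} + \frac{79 i \sqrt{139}}{2}$ ($R = \frac{i \sqrt{139}}{2} \cdot 79 - \frac{70}{-13} = \frac{79 i \sqrt{139}}{2} - - \frac{70}{13} = \frac{79 i \sqrt{139}}{2} + \frac{70}{13} = \frac{70}{13} + \frac{79 i \sqrt{139}}{2} \approx 5.3846 + 465.7 i$)
$h = \frac{70}{13} + \frac{79 i \sqrt{139}}{2} \approx 5.3846 + 465.7 i$
$\frac{1}{h} = \frac{1}{\frac{70}{13} + \frac{79 i \sqrt{139}}{2}}$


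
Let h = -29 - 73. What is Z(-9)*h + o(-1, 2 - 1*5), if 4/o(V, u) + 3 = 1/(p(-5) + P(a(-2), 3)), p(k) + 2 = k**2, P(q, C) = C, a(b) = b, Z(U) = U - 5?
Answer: 109852/77 ≈ 1426.6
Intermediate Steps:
Z(U) = -5 + U
p(k) = -2 + k**2
h = -102
o(V, u) = -104/77 (o(V, u) = 4/(-3 + 1/((-2 + (-5)**2) + 3)) = 4/(-3 + 1/((-2 + 25) + 3)) = 4/(-3 + 1/(23 + 3)) = 4/(-3 + 1/26) = 4/(-77/26) = 4*(-26/77) = -104/77)
Z(-9)*h + o(-1, 2 - 1*5) = (-5 - 9)*(-102) - 104/77 = -14*(-102) - 104/77 = 1428 - 104/77 = 109852/77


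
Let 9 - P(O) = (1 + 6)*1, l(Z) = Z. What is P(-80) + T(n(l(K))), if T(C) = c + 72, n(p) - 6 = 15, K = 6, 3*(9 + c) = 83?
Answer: 278/3 ≈ 92.667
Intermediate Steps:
c = 56/3 (c = -9 + (⅓)*83 = -9 + 83/3 = 56/3 ≈ 18.667)
n(p) = 21 (n(p) = 6 + 15 = 21)
T(C) = 272/3 (T(C) = 56/3 + 72 = 272/3)
P(O) = 2 (P(O) = 9 - (1 + 6) = 9 - 7 = 2)
P(-80) + T(n(l(K))) = 2 + 272/3 = 278/3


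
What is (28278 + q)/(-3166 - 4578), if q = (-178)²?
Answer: -29981/3872 ≈ -7.7430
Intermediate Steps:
q = 31684
(28278 + q)/(-3166 - 4578) = (28278 + 31684)/(-3166 - 4578) = 59962/(-7744) = 59962*(-1/7744) = -29981/3872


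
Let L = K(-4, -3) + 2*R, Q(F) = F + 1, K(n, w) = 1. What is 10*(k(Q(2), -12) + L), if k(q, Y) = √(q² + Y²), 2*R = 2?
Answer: 30 + 30*√17 ≈ 153.69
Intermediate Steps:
Q(F) = 1 + F
R = 1 (R = (½)*2 = 1)
L = 3 (L = 1 + 2*1 = 1 + 2 = 3)
k(q, Y) = √(Y² + q²)
10*(k(Q(2), -12) + L) = 10*(√((-12)² + (1 + 2)²) + 3) = 10*(√(144 + 3²) + 3) = 10*(√(144 + 9) + 3) = 10*(√153 + 3) = 10*(3*√17 + 3) = 10*(3 + 3*√17) = 30 + 30*√17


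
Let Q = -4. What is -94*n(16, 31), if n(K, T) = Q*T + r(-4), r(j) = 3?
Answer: 11374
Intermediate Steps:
n(K, T) = 3 - 4*T (n(K, T) = -4*T + 3 = 3 - 4*T)
-94*n(16, 31) = -94*(3 - 4*31) = -94*(3 - 124) = -94*(-121) = -1*(-11374) = 11374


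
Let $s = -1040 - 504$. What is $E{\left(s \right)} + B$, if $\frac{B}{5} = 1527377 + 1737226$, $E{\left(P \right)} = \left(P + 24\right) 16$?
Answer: $16298695$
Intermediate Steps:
$s = -1544$
$E{\left(P \right)} = 384 + 16 P$ ($E{\left(P \right)} = \left(24 + P\right) 16 = 384 + 16 P$)
$B = 16323015$ ($B = 5 \left(1527377 + 1737226\right) = 5 \cdot 3264603 = 16323015$)
$E{\left(s \right)} + B = \left(384 + 16 \left(-1544\right)\right) + 16323015 = \left(384 - 24704\right) + 16323015 = -24320 + 16323015 = 16298695$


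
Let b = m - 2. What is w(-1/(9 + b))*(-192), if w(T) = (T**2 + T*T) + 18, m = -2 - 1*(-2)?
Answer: -169728/49 ≈ -3463.8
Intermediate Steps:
m = 0 (m = -2 + 2 = 0)
b = -2 (b = 0 - 2 = -2)
w(T) = 18 + 2*T**2 (w(T) = (T**2 + T**2) + 18 = 2*T**2 + 18 = 18 + 2*T**2)
w(-1/(9 + b))*(-192) = (18 + 2*(-1/(9 - 2))**2)*(-192) = (18 + 2*(-1/7)**2)*(-192) = (18 + 2*(1/49))*(-192) = (18 + 2/49)*(-192) = (884/49)*(-192) = -169728/49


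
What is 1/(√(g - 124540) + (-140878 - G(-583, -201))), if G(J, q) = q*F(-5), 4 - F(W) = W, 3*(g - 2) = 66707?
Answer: -417207/58020867190 - I*√920721/58020867190 ≈ -7.1906e-6 - 1.6538e-8*I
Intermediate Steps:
g = 66713/3 (g = 2 + (⅓)*66707 = 2 + 66707/3 = 66713/3 ≈ 22238.)
F(W) = 4 - W
G(J, q) = 9*q (G(J, q) = q*(4 - 1*(-5)) = q*(4 + 5) = q*9 = 9*q)
1/(√(g - 124540) + (-140878 - G(-583, -201))) = 1/(√(66713/3 - 124540) + (-140878 - 9*(-201))) = 1/(√(-306907/3) + (-140878 - 1*(-1809))) = 1/(I*√920721/3 + (-140878 + 1809)) = 1/(I*√920721/3 - 139069) = 1/(-139069 + I*√920721/3)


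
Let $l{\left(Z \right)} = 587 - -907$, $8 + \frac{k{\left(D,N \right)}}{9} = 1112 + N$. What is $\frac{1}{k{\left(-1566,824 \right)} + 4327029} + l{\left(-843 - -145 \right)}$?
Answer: $\frac{6490505215}{4344381} \approx 1494.0$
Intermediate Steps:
$k{\left(D,N \right)} = 9936 + 9 N$ ($k{\left(D,N \right)} = -72 + 9 \left(1112 + N\right) = -72 + \left(10008 + 9 N\right) = 9936 + 9 N$)
$l{\left(Z \right)} = 1494$ ($l{\left(Z \right)} = 587 + 907 = 1494$)
$\frac{1}{k{\left(-1566,824 \right)} + 4327029} + l{\left(-843 - -145 \right)} = \frac{1}{\left(9936 + 9 \cdot 824\right) + 4327029} + 1494 = \frac{1}{\left(9936 + 7416\right) + 4327029} + 1494 = \frac{1}{17352 + 4327029} + 1494 = \frac{1}{4344381} + 1494 = \frac{6490505215}{4344381}$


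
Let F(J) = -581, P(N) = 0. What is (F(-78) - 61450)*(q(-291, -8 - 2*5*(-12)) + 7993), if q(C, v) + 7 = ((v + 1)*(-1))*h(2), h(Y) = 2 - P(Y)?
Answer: -481360560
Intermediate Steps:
h(Y) = 2 (h(Y) = 2 - 1*0 = 2 + 0 = 2)
q(C, v) = -9 - 2*v (q(C, v) = -7 + ((v + 1)*(-1))*2 = -7 + ((1 + v)*(-1))*2 = -7 + (-1 - v)*2 = -7 + (-2 - 2*v) = -9 - 2*v)
(F(-78) - 61450)*(q(-291, -8 - 2*5*(-12)) + 7993) = (-581 - 61450)*((-9 - 2*(-8 - 2*5*(-12))) + 7993) = -62031*((-9 - 2*(-8 - 10*(-12))) + 7993) = -62031*((-9 - 2*(-8 + 120)) + 7993) = -62031*((-9 - 2*112) + 7993) = -62031*((-9 - 224) + 7993) = -62031*(-233 + 7993) = -62031*7760 = -481360560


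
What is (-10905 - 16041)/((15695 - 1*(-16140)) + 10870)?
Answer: -2994/4745 ≈ -0.63098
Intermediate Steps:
(-10905 - 16041)/((15695 - 1*(-16140)) + 10870) = -26946/((15695 + 16140) + 10870) = -26946/(31835 + 10870) = -26946/42705 = -26946*1/42705 = -2994/4745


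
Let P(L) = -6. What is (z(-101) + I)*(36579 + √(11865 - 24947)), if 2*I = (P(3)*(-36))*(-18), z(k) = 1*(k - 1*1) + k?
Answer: -78535113 - 2147*I*√13082 ≈ -7.8535e+7 - 2.4557e+5*I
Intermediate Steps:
z(k) = -1 + 2*k (z(k) = 1*(k - 1) + k = 1*(-1 + k) + k = (-1 + k) + k = -1 + 2*k)
I = -1944 (I = (-6*(-36)*(-18))/2 = (216*(-18))/2 = (½)*(-3888) = -1944)
(z(-101) + I)*(36579 + √(11865 - 24947)) = ((-1 + 2*(-101)) - 1944)*(36579 + √(11865 - 24947)) = ((-1 - 202) - 1944)*(36579 + √(-13082)) = (-203 - 1944)*(36579 + I*√13082) = -2147*(36579 + I*√13082) = -78535113 - 2147*I*√13082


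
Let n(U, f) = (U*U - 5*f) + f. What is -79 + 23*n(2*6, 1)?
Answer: 3141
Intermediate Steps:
n(U, f) = U**2 - 4*f (n(U, f) = (U**2 - 5*f) + f = U**2 - 4*f)
-79 + 23*n(2*6, 1) = -79 + 23*((2*6)**2 - 4*1) = -79 + 23*(12**2 - 4) = -79 + 23*(144 - 4) = -79 + 23*140 = -79 + 3220 = 3141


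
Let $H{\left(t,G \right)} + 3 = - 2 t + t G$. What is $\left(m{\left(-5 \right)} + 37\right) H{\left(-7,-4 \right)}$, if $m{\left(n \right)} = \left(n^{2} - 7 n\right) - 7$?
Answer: $3510$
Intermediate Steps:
$H{\left(t,G \right)} = -3 - 2 t + G t$ ($H{\left(t,G \right)} = -3 + \left(- 2 t + t G\right) = -3 + \left(- 2 t + G t\right) = -3 - 2 t + G t$)
$m{\left(n \right)} = -7 + n^{2} - 7 n$
$\left(m{\left(-5 \right)} + 37\right) H{\left(-7,-4 \right)} = \left(\left(-7 + \left(-5\right)^{2} - -35\right) + 37\right) \left(-3 - -14 - -28\right) = \left(\left(-7 + 25 + 35\right) + 37\right) \left(-3 + 14 + 28\right) = \left(53 + 37\right) 39 = 90 \cdot 39 = 3510$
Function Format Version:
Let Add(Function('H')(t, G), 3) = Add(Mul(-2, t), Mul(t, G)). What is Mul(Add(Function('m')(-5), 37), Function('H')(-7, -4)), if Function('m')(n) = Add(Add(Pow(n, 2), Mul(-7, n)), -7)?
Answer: 3510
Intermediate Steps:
Function('H')(t, G) = Add(-3, Mul(-2, t), Mul(G, t)) (Function('H')(t, G) = Add(-3, Add(Mul(-2, t), Mul(t, G))) = Add(-3, Add(Mul(-2, t), Mul(G, t))) = Add(-3, Mul(-2, t), Mul(G, t)))
Function('m')(n) = Add(-7, Pow(n, 2), Mul(-7, n))
Mul(Add(Function('m')(-5), 37), Function('H')(-7, -4)) = Mul(Add(Add(-7, Pow(-5, 2), Mul(-7, -5)), 37), Add(-3, Mul(-2, -7), Mul(-4, -7))) = Mul(Add(Add(-7, 25, 35), 37), Add(-3, 14, 28)) = Mul(Add(53, 37), 39) = Mul(90, 39) = 3510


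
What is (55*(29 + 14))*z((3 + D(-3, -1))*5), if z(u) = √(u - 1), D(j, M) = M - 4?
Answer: 2365*I*√11 ≈ 7843.8*I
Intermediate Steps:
D(j, M) = -4 + M
z(u) = √(-1 + u)
(55*(29 + 14))*z((3 + D(-3, -1))*5) = (55*(29 + 14))*√(-1 + (3 + (-4 - 1))*5) = (55*43)*√(-1 + (3 - 5)*5) = 2365*√(-1 - 2*5) = 2365*√(-1 - 10) = 2365*√(-11) = 2365*(I*√11) = 2365*I*√11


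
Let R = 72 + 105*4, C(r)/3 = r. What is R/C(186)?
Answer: 82/93 ≈ 0.88172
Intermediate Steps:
C(r) = 3*r
R = 492 (R = 72 + 420 = 492)
R/C(186) = 492/((3*186)) = 492/558 = 492*(1/558) = 82/93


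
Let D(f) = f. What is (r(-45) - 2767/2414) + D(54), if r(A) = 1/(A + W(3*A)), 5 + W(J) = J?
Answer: 23601551/446590 ≈ 52.848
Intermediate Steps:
W(J) = -5 + J
r(A) = 1/(-5 + 4*A) (r(A) = 1/(A + (-5 + 3*A)) = 1/(-5 + 4*A))
(r(-45) - 2767/2414) + D(54) = (1/(-5 + 4*(-45)) - 2767/2414) + 54 = (1/(-5 - 180) - 2767*1/2414) + 54 = (1/(-185) - 2767/2414) + 54 = (-1/185 - 2767/2414) + 54 = -514309/446590 + 54 = 23601551/446590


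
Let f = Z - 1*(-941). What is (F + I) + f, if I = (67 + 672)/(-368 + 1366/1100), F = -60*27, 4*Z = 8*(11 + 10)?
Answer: -128900179/201717 ≈ -639.01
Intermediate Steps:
Z = 42 (Z = (8*(11 + 10))/4 = (8*21)/4 = (1/4)*168 = 42)
F = -1620
I = -406450/201717 (I = 739/(-368 + 1366*(1/1100)) = 739/(-368 + 683/550) = 739/(-201717/550) = 739*(-550/201717) = -406450/201717 ≈ -2.0149)
f = 983 (f = 42 - 1*(-941) = 42 + 941 = 983)
(F + I) + f = (-1620 - 406450/201717) + 983 = -327187990/201717 + 983 = -128900179/201717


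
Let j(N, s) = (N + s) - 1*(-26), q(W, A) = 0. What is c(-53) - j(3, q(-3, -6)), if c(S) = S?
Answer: -82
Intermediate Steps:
j(N, s) = 26 + N + s (j(N, s) = (N + s) + 26 = 26 + N + s)
c(-53) - j(3, q(-3, -6)) = -53 - (26 + 3 + 0) = -53 - 1*29 = -53 - 29 = -82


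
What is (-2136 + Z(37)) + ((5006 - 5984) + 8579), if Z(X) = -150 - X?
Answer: 5278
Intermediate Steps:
(-2136 + Z(37)) + ((5006 - 5984) + 8579) = (-2136 + (-150 - 1*37)) + ((5006 - 5984) + 8579) = (-2136 + (-150 - 37)) + (-978 + 8579) = (-2136 - 187) + 7601 = -2323 + 7601 = 5278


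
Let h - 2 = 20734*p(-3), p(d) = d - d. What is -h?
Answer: -2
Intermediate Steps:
p(d) = 0
h = 2 (h = 2 + 20734*0 = 2 + 0 = 2)
-h = -1*2 = -2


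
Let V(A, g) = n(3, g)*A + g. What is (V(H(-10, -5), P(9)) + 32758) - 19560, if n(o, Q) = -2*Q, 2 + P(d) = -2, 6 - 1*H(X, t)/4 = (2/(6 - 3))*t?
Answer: 40478/3 ≈ 13493.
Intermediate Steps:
H(X, t) = 24 - 8*t/3 (H(X, t) = 24 - 4*2/(6 - 3)*t = 24 - 4*2/3*t = 24 - 4*2*(⅓)*t = 24 - 8*t/3)
P(d) = -4 (P(d) = -2 - 2 = -4)
V(A, g) = g - 2*A*g (V(A, g) = (-2*g)*A + g = -2*A*g + g = g - 2*A*g)
(V(H(-10, -5), P(9)) + 32758) - 19560 = (-4*(1 - 2*(24 - 8/3*(-5))) + 32758) - 19560 = (-4*(1 - 2*(24 + 40/3)) + 32758) - 19560 = (-4*(1 - 2*112/3) + 32758) - 19560 = (-4*(1 - 224/3) + 32758) - 19560 = (-4*(-221/3) + 32758) - 19560 = (884/3 + 32758) - 19560 = 99158/3 - 19560 = 40478/3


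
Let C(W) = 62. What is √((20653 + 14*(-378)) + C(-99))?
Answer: √15423 ≈ 124.19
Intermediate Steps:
√((20653 + 14*(-378)) + C(-99)) = √((20653 + 14*(-378)) + 62) = √((20653 - 5292) + 62) = √(15361 + 62) = √15423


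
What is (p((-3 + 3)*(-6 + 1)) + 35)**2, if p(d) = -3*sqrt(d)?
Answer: 1225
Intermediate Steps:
(p((-3 + 3)*(-6 + 1)) + 35)**2 = (-3*sqrt(-6 + 1)*sqrt(-3 + 3) + 35)**2 = (-3*sqrt(0*(-5)) + 35)**2 = (-3*sqrt(0) + 35)**2 = (-3*0 + 35)**2 = (0 + 35)**2 = 35**2 = 1225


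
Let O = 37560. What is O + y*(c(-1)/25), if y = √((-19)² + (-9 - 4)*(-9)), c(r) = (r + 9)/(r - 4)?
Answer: 37560 - 8*√478/125 ≈ 37559.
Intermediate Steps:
c(r) = (9 + r)/(-4 + r)
y = √478 (y = √(361 - 13*(-9)) = √(361 + 117) = √478 ≈ 21.863)
O + y*(c(-1)/25) = 37560 + √478*(((9 - 1)/(-4 - 1))/25) = 37560 + √478*((8/(-5))*(1/25)) = 37560 + √478*(-⅕*8*(1/25)) = 37560 + √478*(-8/5*1/25) = 37560 + √478*(-8/125) = 37560 - 8*√478/125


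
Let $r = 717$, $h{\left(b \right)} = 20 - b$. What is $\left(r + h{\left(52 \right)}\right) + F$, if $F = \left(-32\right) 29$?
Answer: $-243$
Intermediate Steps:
$F = -928$
$\left(r + h{\left(52 \right)}\right) + F = \left(717 + \left(20 - 52\right)\right) - 928 = \left(717 - 32\right) - 928 = 685 - 928 = -243$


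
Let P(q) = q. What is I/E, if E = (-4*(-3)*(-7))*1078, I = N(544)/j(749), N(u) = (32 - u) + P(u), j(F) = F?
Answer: -4/8477931 ≈ -4.7181e-7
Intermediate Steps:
N(u) = 32 (N(u) = (32 - u) + u = 32)
I = 32/749 ≈ 0.042724
E = -90552 (E = (12*(-7))*1078 = -84*1078 = -90552)
I/E = (32/749)/(-90552) = (32/749)*(-1/90552) = -4/8477931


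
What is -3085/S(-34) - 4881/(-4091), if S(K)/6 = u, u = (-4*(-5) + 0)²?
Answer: -181267/1963680 ≈ -0.092310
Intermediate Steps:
u = 400 (u = (20 + 0)² = 20² = 400)
S(K) = 2400 (S(K) = 6*400 = 2400)
-3085/S(-34) - 4881/(-4091) = -3085/2400 - 4881/(-4091) = -3085*1/2400 - 4881*(-1/4091) = -617/480 + 4881/4091 = -181267/1963680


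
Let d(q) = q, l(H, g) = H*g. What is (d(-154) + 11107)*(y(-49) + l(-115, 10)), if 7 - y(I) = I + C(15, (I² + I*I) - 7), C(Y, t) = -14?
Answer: -11829240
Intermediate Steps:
y(I) = 21 - I (y(I) = 7 - (I - 14) = 7 - (-14 + I) = 7 + (14 - I) = 21 - I)
(d(-154) + 11107)*(y(-49) + l(-115, 10)) = (-154 + 11107)*((21 - 1*(-49)) - 115*10) = 10953*((21 + 49) - 1150) = 10953*(70 - 1150) = 10953*(-1080) = -11829240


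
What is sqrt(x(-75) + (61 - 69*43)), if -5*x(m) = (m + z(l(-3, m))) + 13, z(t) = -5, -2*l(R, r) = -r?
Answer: 3*I*sqrt(8035)/5 ≈ 53.783*I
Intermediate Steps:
l(R, r) = r/2 (l(R, r) = -(-1)*r/2 = r/2)
x(m) = -8/5 - m/5 (x(m) = -((m - 5) + 13)/5 = -((-5 + m) + 13)/5 = -(8 + m)/5 = -8/5 - m/5)
sqrt(x(-75) + (61 - 69*43)) = sqrt((-8/5 - 1/5*(-75)) + (61 - 69*43)) = sqrt((-8/5 + 15) + (61 - 2967)) = sqrt(67/5 - 2906) = sqrt(-14463/5) = 3*I*sqrt(8035)/5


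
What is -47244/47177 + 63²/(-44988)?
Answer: -770886195/707466292 ≈ -1.0896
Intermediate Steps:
-47244/47177 + 63²/(-44988) = -47244*1/47177 + 3969*(-1/44988) = -47244/47177 - 1323/14996 = -770886195/707466292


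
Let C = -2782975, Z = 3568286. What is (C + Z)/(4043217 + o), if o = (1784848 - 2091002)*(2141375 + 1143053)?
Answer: -785311/1005536726695 ≈ -7.8099e-7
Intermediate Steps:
o = -1005540769912 (o = -306154*3284428 = -1005540769912)
(C + Z)/(4043217 + o) = (-2782975 + 3568286)/(4043217 - 1005540769912) = 785311/(-1005536726695) = 785311*(-1/1005536726695) = -785311/1005536726695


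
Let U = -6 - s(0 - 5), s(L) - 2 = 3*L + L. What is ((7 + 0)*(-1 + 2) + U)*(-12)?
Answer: -228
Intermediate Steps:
s(L) = 2 + 4*L (s(L) = 2 + (3*L + L) = 2 + 4*L)
U = 12 (U = -6 - (2 + 4*(0 - 5)) = -6 - (2 + 4*(-5)) = -6 - (2 - 20) = -6 - 1*(-18) = -6 + 18 = 12)
((7 + 0)*(-1 + 2) + U)*(-12) = ((7 + 0)*(-1 + 2) + 12)*(-12) = (7*1 + 12)*(-12) = (7 + 12)*(-12) = 19*(-12) = -228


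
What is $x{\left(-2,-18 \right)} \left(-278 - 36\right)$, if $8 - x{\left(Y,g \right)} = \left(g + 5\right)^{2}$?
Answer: $50554$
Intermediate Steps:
$x{\left(Y,g \right)} = 8 - \left(5 + g\right)^{2}$ ($x{\left(Y,g \right)} = 8 - \left(g + 5\right)^{2} = 8 - \left(5 + g\right)^{2}$)
$x{\left(-2,-18 \right)} \left(-278 - 36\right) = \left(8 - \left(5 - 18\right)^{2}\right) \left(-278 - 36\right) = \left(8 - \left(-13\right)^{2}\right) \left(-314\right) = \left(8 - 169\right) \left(-314\right) = \left(-161\right) \left(-314\right) = 50554$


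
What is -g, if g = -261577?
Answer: 261577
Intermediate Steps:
-g = -1*(-261577) = 261577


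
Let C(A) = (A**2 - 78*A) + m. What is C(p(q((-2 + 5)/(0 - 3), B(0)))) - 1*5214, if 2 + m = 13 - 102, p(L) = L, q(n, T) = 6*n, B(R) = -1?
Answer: -4801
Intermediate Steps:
m = -91 (m = -2 + (13 - 102) = -2 - 89 = -91)
C(A) = -91 + A**2 - 78*A (C(A) = (A**2 - 78*A) - 91 = -91 + A**2 - 78*A)
C(p(q((-2 + 5)/(0 - 3), B(0)))) - 1*5214 = (-91 + (6*((-2 + 5)/(0 - 3)))**2 - 468*(-2 + 5)/(0 - 3)) - 1*5214 = (-91 + (6*(3/(-3)))**2 - 468*3/(-3)) - 5214 = (-91 + (6*(3*(-1/3)))**2 - 468*3*(-1/3)) - 5214 = (-91 + (6*(-1))**2 - 468*(-1)) - 5214 = (-91 + (-6)**2 - 78*(-6)) - 5214 = (-91 + 36 + 468) - 5214 = 413 - 5214 = -4801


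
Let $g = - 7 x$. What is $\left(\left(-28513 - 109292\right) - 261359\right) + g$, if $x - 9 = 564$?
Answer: $-403175$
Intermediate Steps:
$x = 573$ ($x = 9 + 564 = 573$)
$g = -4011$ ($g = \left(-7\right) 573 = -4011$)
$\left(\left(-28513 - 109292\right) - 261359\right) + g = \left(\left(-28513 - 109292\right) - 261359\right) - 4011 = \left(-137805 - 261359\right) - 4011 = -399164 - 4011 = -403175$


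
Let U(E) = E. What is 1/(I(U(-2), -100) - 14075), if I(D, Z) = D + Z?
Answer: -1/14177 ≈ -7.0537e-5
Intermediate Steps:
1/(I(U(-2), -100) - 14075) = 1/((-2 - 100) - 14075) = 1/(-102 - 14075) = 1/(-14177) = -1/14177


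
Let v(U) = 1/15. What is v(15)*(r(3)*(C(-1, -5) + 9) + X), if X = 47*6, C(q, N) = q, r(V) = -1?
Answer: 274/15 ≈ 18.267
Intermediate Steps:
v(U) = 1/15
X = 282
v(15)*(r(3)*(C(-1, -5) + 9) + X) = (-(-1 + 9) + 282)/15 = (-1*8 + 282)/15 = (-8 + 282)/15 = (1/15)*274 = 274/15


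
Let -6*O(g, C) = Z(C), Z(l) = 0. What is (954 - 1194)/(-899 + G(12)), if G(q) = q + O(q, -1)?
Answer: 240/887 ≈ 0.27058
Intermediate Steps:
O(g, C) = 0 (O(g, C) = -⅙*0 = 0)
G(q) = q (G(q) = q + 0 = q)
(954 - 1194)/(-899 + G(12)) = (954 - 1194)/(-899 + 12) = -240/(-887) = -240*(-1/887) = 240/887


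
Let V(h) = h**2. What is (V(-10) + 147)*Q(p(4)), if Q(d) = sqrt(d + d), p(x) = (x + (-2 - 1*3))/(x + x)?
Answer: 247*I/2 ≈ 123.5*I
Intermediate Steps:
p(x) = (-5 + x)/(2*x) (p(x) = (x + (-2 - 3))/((2*x)) = (x - 5)*(1/(2*x)) = (-5 + x)*(1/(2*x)) = (-5 + x)/(2*x))
Q(d) = sqrt(2)*sqrt(d) (Q(d) = sqrt(2*d) = sqrt(2)*sqrt(d))
(V(-10) + 147)*Q(p(4)) = ((-10)**2 + 147)*(sqrt(2)*sqrt((1/2)*(-5 + 4)/4)) = (100 + 147)*(sqrt(2)*sqrt((1/2)*(1/4)*(-1))) = 247*(sqrt(2)*sqrt(-1/8)) = 247*(sqrt(2)*(I*sqrt(2)/4)) = 247*(I/2) = 247*I/2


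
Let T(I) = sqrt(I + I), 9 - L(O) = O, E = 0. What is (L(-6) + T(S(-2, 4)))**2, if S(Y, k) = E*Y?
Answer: 225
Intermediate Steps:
L(O) = 9 - O
S(Y, k) = 0 (S(Y, k) = 0*Y = 0)
T(I) = sqrt(2)*sqrt(I) (T(I) = sqrt(2*I) = sqrt(2)*sqrt(I))
(L(-6) + T(S(-2, 4)))**2 = ((9 - 1*(-6)) + sqrt(2)*sqrt(0))**2 = ((9 + 6) + sqrt(2)*0)**2 = (15 + 0)**2 = 15**2 = 225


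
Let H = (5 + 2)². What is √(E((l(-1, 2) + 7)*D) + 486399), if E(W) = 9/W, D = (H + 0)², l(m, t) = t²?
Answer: √141309123978/539 ≈ 697.42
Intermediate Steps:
H = 49 (H = 7² = 49)
D = 2401 (D = (49 + 0)² = 49² = 2401)
√(E((l(-1, 2) + 7)*D) + 486399) = √(9/(((2² + 7)*2401)) + 486399) = √(9/(((4 + 7)*2401)) + 486399) = √(9/((11*2401)) + 486399) = √(9/26411 + 486399) = √(12846283998/26411) = √141309123978/539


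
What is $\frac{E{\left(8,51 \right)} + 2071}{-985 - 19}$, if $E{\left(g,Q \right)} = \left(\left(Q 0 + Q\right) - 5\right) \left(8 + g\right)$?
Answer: $- \frac{2807}{1004} \approx -2.7958$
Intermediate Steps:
$E{\left(g,Q \right)} = \left(-5 + Q\right) \left(8 + g\right)$ ($E{\left(g,Q \right)} = \left(\left(0 + Q\right) - 5\right) \left(8 + g\right) = \left(Q - 5\right) \left(8 + g\right) = \left(-5 + Q\right) \left(8 + g\right)$)
$\frac{E{\left(8,51 \right)} + 2071}{-985 - 19} = \frac{\left(-40 - 40 + 8 \cdot 51 + 51 \cdot 8\right) + 2071}{-985 - 19} = \frac{\left(-40 - 40 + 408 + 408\right) + 2071}{-1004} = \left(736 + 2071\right) \left(- \frac{1}{1004}\right) = 2807 \left(- \frac{1}{1004}\right) = - \frac{2807}{1004}$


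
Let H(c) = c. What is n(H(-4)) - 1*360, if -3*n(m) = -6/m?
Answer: -721/2 ≈ -360.50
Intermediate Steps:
n(m) = 2/m (n(m) = -(-2)/m = 2/m)
n(H(-4)) - 1*360 = 2/(-4) - 1*360 = 2*(-¼) - 360 = -½ - 360 = -721/2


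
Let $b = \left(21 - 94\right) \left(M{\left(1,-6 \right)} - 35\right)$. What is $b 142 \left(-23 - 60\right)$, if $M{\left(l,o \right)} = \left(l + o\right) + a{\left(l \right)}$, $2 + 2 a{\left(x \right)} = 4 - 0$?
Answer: $-33554742$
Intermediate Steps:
$a{\left(x \right)} = 1$ ($a{\left(x \right)} = -1 + \frac{4 - 0}{2} = -1 + \frac{4 + 0}{2} = -1 + \frac{1}{2} \cdot 4 = -1 + 2 = 1$)
$M{\left(l,o \right)} = 1 + l + o$ ($M{\left(l,o \right)} = \left(l + o\right) + 1 = 1 + l + o$)
$b = 2847$ ($b = \left(21 - 94\right) \left(\left(1 + 1 - 6\right) - 35\right) = - 73 \left(-4 - 35\right) = \left(-73\right) \left(-39\right) = 2847$)
$b 142 \left(-23 - 60\right) = 2847 \cdot 142 \left(-23 - 60\right) = 404274 \left(-83\right) = -33554742$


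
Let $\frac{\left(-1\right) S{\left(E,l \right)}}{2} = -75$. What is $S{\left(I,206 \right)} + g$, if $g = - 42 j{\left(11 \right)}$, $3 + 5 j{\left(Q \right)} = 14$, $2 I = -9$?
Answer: $\frac{288}{5} \approx 57.6$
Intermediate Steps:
$I = - \frac{9}{2}$ ($I = \frac{1}{2} \left(-9\right) = - \frac{9}{2} \approx -4.5$)
$j{\left(Q \right)} = \frac{11}{5}$ ($j{\left(Q \right)} = - \frac{3}{5} + \frac{1}{5} \cdot 14 = - \frac{3}{5} + \frac{14}{5} = \frac{11}{5}$)
$S{\left(E,l \right)} = 150$ ($S{\left(E,l \right)} = \left(-2\right) \left(-75\right) = 150$)
$g = - \frac{462}{5}$ ($g = \left(-42\right) \frac{11}{5} = - \frac{462}{5} \approx -92.4$)
$S{\left(I,206 \right)} + g = 150 - \frac{462}{5} = \frac{288}{5}$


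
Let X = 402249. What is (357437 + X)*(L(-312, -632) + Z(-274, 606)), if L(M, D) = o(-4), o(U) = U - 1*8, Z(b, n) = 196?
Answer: 139782224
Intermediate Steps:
o(U) = -8 + U (o(U) = U - 8 = -8 + U)
L(M, D) = -12 (L(M, D) = -8 - 4 = -12)
(357437 + X)*(L(-312, -632) + Z(-274, 606)) = (357437 + 402249)*(-12 + 196) = 759686*184 = 139782224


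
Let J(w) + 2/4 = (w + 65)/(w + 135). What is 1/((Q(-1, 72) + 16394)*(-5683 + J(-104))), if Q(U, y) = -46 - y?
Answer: -31/2868278790 ≈ -1.0808e-8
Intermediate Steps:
J(w) = -1/2 + (65 + w)/(135 + w) (J(w) = -1/2 + (w + 65)/(w + 135) = -1/2 + (65 + w)/(135 + w))
1/((Q(-1, 72) + 16394)*(-5683 + J(-104))) = 1/(((-46 - 1*72) + 16394)*(-5683 + (-5 - 104)/(2*(135 - 104)))) = 1/(((-46 - 72) + 16394)*(-5683 + (1/2)*(-109)/31)) = 1/((-118 + 16394)*(-5683 + (1/2)*(1/31)*(-109))) = 1/(16276*(-5683 - 109/62)) = 1/(16276*(-352455/62)) = 1/(-2868278790/31) = -31/2868278790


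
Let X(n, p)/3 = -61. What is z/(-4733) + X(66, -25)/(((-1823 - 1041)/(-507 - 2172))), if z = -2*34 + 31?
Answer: -2320280413/13555312 ≈ -171.17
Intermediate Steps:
z = -37 (z = -68 + 31 = -37)
X(n, p) = -183 (X(n, p) = 3*(-61) = -183)
z/(-4733) + X(66, -25)/(((-1823 - 1041)/(-507 - 2172))) = -37/(-4733) - 183*(-507 - 2172)/(-1823 - 1041) = -37*(-1/4733) - 183/((-2864/(-2679))) = 37/4733 - 183/((-2864*(-1/2679))) = 37/4733 - 183/2864/2679 = 37/4733 - 183*2679/2864 = 37/4733 - 490257/2864 = -2320280413/13555312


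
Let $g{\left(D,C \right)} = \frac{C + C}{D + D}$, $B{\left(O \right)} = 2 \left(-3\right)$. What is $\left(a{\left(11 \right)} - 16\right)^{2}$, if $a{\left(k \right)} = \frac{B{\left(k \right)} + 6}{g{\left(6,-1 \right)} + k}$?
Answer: $256$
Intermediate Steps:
$B{\left(O \right)} = -6$
$g{\left(D,C \right)} = \frac{C}{D}$ ($g{\left(D,C \right)} = \frac{2 C}{2 D} = 2 C \frac{1}{2 D} = \frac{C}{D}$)
$a{\left(k \right)} = 0$ ($a{\left(k \right)} = \frac{-6 + 6}{- \frac{1}{6} + k} = \frac{0}{\left(-1\right) \frac{1}{6} + k} = \frac{0}{- \frac{1}{6} + k} = 0$)
$\left(a{\left(11 \right)} - 16\right)^{2} = \left(0 - 16\right)^{2} = \left(-16\right)^{2} = 256$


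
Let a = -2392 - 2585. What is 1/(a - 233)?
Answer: -1/5210 ≈ -0.00019194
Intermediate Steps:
a = -4977
1/(a - 233) = 1/(-4977 - 233) = 1/(-5210) = -1/5210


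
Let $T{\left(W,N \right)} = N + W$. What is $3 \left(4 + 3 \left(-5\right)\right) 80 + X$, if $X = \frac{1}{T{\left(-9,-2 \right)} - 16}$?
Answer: $- \frac{71281}{27} \approx -2640.0$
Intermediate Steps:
$X = - \frac{1}{27}$ ($X = \frac{1}{\left(-2 - 9\right) - 16} = \frac{1}{-11 - 16} = \frac{1}{-27} = - \frac{1}{27} \approx -0.037037$)
$3 \left(4 + 3 \left(-5\right)\right) 80 + X = 3 \left(4 + 3 \left(-5\right)\right) 80 - \frac{1}{27} = 3 \left(4 - 15\right) 80 - \frac{1}{27} = 3 \left(-11\right) 80 - \frac{1}{27} = \left(-33\right) 80 - \frac{1}{27} = -2640 - \frac{1}{27} = - \frac{71281}{27}$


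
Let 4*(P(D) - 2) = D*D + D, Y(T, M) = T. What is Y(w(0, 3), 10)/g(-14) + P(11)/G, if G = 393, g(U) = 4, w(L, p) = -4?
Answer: -358/393 ≈ -0.91094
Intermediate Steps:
P(D) = 2 + D/4 + D²/4 (P(D) = 2 + (D*D + D)/4 = 2 + (D² + D)/4 = 2 + (D + D²)/4 = 2 + (D/4 + D²/4) = 2 + D/4 + D²/4)
Y(w(0, 3), 10)/g(-14) + P(11)/G = -4/4 + (2 + (¼)*11 + (¼)*11²)/393 = -4*¼ + (2 + 11/4 + (¼)*121)*(1/393) = -1 + (2 + 11/4 + 121/4)*(1/393) = -1 + 35*(1/393) = -1 + 35/393 = -358/393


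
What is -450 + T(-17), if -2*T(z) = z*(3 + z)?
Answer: -569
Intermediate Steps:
T(z) = -z*(3 + z)/2
-450 + T(-17) = -450 - ½*(-17)*(3 - 17) = -450 - ½*(-17)*(-14) = -450 - 119 = -569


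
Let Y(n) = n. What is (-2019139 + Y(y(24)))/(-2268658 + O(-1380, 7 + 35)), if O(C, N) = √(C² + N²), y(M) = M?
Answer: 458068139767/514680721480 + 1211469*√52949/514680721480 ≈ 0.89055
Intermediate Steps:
(-2019139 + Y(y(24)))/(-2268658 + O(-1380, 7 + 35)) = (-2019139 + 24)/(-2268658 + √((-1380)² + (7 + 35)²)) = -2019115/(-2268658 + √(1904400 + 42²)) = -2019115/(-2268658 + √(1904400 + 1764)) = -2019115/(-2268658 + √1906164) = -2019115/(-2268658 + 6*√52949)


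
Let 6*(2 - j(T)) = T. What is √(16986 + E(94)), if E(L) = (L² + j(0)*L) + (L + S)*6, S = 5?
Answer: 6*√739 ≈ 163.11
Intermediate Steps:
j(T) = 2 - T/6
E(L) = 30 + L² + 8*L (E(L) = (L² + (2 - ⅙*0)*L) + (L + 5)*6 = (L² + (2 + 0)*L) + (5 + L)*6 = (L² + 2*L) + (30 + 6*L) = 30 + L² + 8*L)
√(16986 + E(94)) = √(16986 + (30 + 94² + 8*94)) = √(16986 + (30 + 8836 + 752)) = √(16986 + 9618) = √26604 = 6*√739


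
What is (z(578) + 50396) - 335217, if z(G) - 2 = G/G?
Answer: -284818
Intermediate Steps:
z(G) = 3 (z(G) = 2 + G/G = 2 + 1 = 3)
(z(578) + 50396) - 335217 = (3 + 50396) - 335217 = 50399 - 335217 = -284818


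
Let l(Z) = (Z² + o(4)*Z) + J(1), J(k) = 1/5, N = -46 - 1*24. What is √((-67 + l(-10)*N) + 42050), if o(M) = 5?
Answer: √38469 ≈ 196.14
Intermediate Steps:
N = -70 (N = -46 - 24 = -70)
J(k) = ⅕
l(Z) = ⅕ + Z² + 5*Z (l(Z) = (Z² + 5*Z) + ⅕ = ⅕ + Z² + 5*Z)
√((-67 + l(-10)*N) + 42050) = √((-67 + (⅕ + (-10)² + 5*(-10))*(-70)) + 42050) = √((-67 + (⅕ + 100 - 50)*(-70)) + 42050) = √((-67 + (251/5)*(-70)) + 42050) = √((-67 - 3514) + 42050) = √(-3581 + 42050) = √38469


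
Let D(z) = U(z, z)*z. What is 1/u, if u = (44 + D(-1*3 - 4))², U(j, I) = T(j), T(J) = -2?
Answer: 1/3364 ≈ 0.00029727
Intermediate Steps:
U(j, I) = -2
D(z) = -2*z
u = 3364 (u = (44 - 2*(-1*3 - 4))² = (44 - 2*(-3 - 4))² = (44 - 2*(-7))² = (44 + 14)² = 58² = 3364)
1/u = 1/3364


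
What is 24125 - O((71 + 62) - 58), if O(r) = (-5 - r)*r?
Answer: 30125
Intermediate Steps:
O(r) = r*(-5 - r)
24125 - O((71 + 62) - 58) = 24125 - (-1)*((71 + 62) - 58)*(5 + ((71 + 62) - 58)) = 24125 - (-1)*(133 - 58)*(5 + (133 - 58)) = 24125 - (-1)*75*(5 + 75) = 24125 - (-1)*75*80 = 24125 - 1*(-6000) = 24125 + 6000 = 30125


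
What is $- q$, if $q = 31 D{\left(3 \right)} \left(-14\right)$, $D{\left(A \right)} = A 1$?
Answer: $1302$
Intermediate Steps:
$D{\left(A \right)} = A$
$q = -1302$ ($q = 31 \cdot 3 \left(-14\right) = 93 \left(-14\right) = -1302$)
$- q = \left(-1\right) \left(-1302\right) = 1302$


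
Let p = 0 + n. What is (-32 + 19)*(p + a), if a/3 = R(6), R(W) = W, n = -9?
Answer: -117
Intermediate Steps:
a = 18 (a = 3*6 = 18)
p = -9 (p = 0 - 9 = -9)
(-32 + 19)*(p + a) = (-32 + 19)*(-9 + 18) = -13*9 = -117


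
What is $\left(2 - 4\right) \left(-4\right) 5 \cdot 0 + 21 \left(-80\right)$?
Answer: $-1680$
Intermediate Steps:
$\left(2 - 4\right) \left(-4\right) 5 \cdot 0 + 21 \left(-80\right) = \left(-2\right) \left(-4\right) 5 \cdot 0 - 1680 = 8 \cdot 5 \cdot 0 - 1680 = 40 \cdot 0 - 1680 = 0 - 1680 = -1680$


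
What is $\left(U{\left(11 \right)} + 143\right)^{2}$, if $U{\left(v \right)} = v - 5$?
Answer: $22201$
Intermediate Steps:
$U{\left(v \right)} = -5 + v$
$\left(U{\left(11 \right)} + 143\right)^{2} = \left(\left(-5 + 11\right) + 143\right)^{2} = \left(6 + 143\right)^{2} = 149^{2} = 22201$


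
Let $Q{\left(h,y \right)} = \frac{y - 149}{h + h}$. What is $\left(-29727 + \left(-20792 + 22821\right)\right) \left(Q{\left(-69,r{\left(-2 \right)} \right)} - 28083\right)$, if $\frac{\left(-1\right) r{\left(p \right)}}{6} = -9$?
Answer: $\frac{53669846791}{69} \approx 7.7782 \cdot 10^{8}$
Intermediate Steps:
$r{\left(p \right)} = 54$ ($r{\left(p \right)} = \left(-6\right) \left(-9\right) = 54$)
$Q{\left(h,y \right)} = \frac{-149 + y}{2 h}$
$\left(-29727 + \left(-20792 + 22821\right)\right) \left(Q{\left(-69,r{\left(-2 \right)} \right)} - 28083\right) = \left(-29727 + \left(-20792 + 22821\right)\right) \left(\frac{-149 + 54}{2 \left(-69\right)} - 28083\right) = \left(-29727 + 2029\right) \left(\frac{1}{2} \left(- \frac{1}{69}\right) \left(-95\right) - 28083\right) = - 27698 \left(\frac{95}{138} - 28083\right) = \left(-27698\right) \left(- \frac{3875359}{138}\right) = \frac{53669846791}{69}$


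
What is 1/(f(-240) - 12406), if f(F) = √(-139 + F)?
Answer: -12406/153909215 - I*√379/153909215 ≈ -8.0606e-5 - 1.2649e-7*I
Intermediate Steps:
1/(f(-240) - 12406) = 1/(√(-139 - 240) - 12406) = 1/(√(-379) - 12406) = 1/(I*√379 - 12406) = 1/(-12406 + I*√379)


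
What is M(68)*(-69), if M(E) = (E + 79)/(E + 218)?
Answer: -10143/286 ≈ -35.465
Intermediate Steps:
M(E) = (79 + E)/(218 + E)
M(68)*(-69) = ((79 + 68)/(218 + 68))*(-69) = (147/286)*(-69) = -10143/286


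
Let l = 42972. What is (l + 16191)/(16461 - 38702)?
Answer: -59163/22241 ≈ -2.6601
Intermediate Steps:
(l + 16191)/(16461 - 38702) = (42972 + 16191)/(16461 - 38702) = 59163/(-22241) = 59163*(-1/22241) = -59163/22241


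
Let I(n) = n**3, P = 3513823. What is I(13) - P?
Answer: -3511626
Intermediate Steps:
I(13) - P = 13**3 - 1*3513823 = 2197 - 3513823 = -3511626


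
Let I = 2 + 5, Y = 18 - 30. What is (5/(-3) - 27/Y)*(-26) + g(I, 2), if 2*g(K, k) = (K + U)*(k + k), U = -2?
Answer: -31/6 ≈ -5.1667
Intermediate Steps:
Y = -12
I = 7
g(K, k) = k*(-2 + K) (g(K, k) = ((K - 2)*(k + k))/2 = ((-2 + K)*(2*k))/2 = (2*k*(-2 + K))/2 = k*(-2 + K))
(5/(-3) - 27/Y)*(-26) + g(I, 2) = (5/(-3) - 27/(-12))*(-26) + 2*(-2 + 7) = (5*(-⅓) - 27*(-1/12))*(-26) + 2*5 = (-5/3 + 9/4)*(-26) + 10 = (7/12)*(-26) + 10 = -91/6 + 10 = -31/6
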